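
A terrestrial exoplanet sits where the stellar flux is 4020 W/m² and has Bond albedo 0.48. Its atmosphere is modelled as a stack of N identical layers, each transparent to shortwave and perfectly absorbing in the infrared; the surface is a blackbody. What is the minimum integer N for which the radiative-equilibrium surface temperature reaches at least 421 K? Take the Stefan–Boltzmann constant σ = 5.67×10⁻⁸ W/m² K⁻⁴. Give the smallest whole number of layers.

The effective emission temperature is T_e = [S(1−α)/(4σ)]^¼ = 309.8 K.
T_s = (N+1)^(1/4)·T_e ≥ 421 K requires N+1 ≥ (T_s/T_e)⁴ = (421/309.8)⁴ = 3.408.
Rounding up, N = 3.

3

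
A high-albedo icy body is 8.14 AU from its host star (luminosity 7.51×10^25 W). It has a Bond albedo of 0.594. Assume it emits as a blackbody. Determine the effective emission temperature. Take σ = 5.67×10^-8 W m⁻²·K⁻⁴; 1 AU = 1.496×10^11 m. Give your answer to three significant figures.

51.8 K

Orbital distance: d = 8.14 AU = 1.218×10^12 m.
S = L/(4πd²) = 4.030 W m⁻².
Absorbed flux (global mean): S(1−α)/4 = 4.030·0.406/4 = 0.4091 W m⁻².
Balancing against σT⁴: T = (0.4091/5.67×10⁻⁸)^(1/4) = 51.83 K.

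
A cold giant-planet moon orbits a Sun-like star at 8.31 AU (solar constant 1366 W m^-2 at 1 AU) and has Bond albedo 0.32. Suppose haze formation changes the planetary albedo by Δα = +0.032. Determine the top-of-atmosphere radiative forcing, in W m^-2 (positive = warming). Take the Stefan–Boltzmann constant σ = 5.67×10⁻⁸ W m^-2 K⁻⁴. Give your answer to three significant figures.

By the inverse-square law, S = 1366/8.31² = 19.78 W m^-2.
ΔF = −(S/4)Δα = −(19.78/4)×(+0.032) = -0.1582 W m^-2.

-0.158 W m^-2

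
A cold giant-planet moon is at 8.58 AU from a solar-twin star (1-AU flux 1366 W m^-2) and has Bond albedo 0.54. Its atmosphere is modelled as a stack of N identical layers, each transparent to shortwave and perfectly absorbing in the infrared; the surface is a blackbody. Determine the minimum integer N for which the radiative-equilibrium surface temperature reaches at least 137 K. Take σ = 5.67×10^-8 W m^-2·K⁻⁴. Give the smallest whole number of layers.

9

Irradiance scales as 1/d², so S = 1366 W m^-2 × (1/8.58)² = 18.56 W m^-2.
The effective emission temperature is T_e = [S(1−α)/(4σ)]^¼ = 78.32 K.
T_s = (N+1)^(1/4)·T_e ≥ 137 K requires N+1 ≥ (T_s/T_e)⁴ = (137/78.32)⁴ = 9.360.
So N ≥ 8.360; the smallest integer is N = 9.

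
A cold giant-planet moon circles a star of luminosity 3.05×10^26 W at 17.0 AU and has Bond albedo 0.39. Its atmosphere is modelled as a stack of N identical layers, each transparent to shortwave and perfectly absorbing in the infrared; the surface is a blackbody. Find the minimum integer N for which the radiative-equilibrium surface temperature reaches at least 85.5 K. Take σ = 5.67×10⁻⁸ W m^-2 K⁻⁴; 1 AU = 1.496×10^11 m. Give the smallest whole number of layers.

5

Orbital distance: d = 17.0 AU = 2.543×10^12 m.
Spreading L over a sphere of radius d: S = 3.05×10^26/(4π·2.54×10^12²) = 3.753 W m^-2.
The effective emission temperature is T_e = [S(1−α)/(4σ)]^¼ = 56.36 K.
Need (N+1)T_e⁴ ≥ T_s⁴, i.e. N+1 ≥ (85.5/56.36)⁴ = 5.295.
Rounding up, N = 5.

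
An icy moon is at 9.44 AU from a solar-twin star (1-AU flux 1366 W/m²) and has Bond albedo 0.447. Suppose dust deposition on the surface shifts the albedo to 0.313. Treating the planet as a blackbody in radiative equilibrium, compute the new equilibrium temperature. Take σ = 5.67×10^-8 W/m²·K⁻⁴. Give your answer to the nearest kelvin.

Flux at the orbit: S = 1366/(9.44)² = 15.33 W/m².
With the new albedo, S(1−α₂)/4 = 2.633 W/m², so T₂ = 82.55 K.

83 K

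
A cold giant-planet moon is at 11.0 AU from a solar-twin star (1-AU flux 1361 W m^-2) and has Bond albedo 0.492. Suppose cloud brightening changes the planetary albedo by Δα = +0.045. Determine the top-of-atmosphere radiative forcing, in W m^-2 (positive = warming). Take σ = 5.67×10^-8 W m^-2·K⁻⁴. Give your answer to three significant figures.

-0.127 W m^-2

By the inverse-square law, S = 1361/11.0² = 11.25 W m^-2.
ΔF = −(S/4)Δα = −(11.25/4)×(+0.045) = -0.1265 W m^-2.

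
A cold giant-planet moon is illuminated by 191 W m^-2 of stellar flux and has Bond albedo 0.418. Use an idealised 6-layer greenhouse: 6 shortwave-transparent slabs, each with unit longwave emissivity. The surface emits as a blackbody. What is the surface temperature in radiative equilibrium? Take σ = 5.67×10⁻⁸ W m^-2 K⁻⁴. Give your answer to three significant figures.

242 kelvin

Top-of-atmosphere balance: σT_e⁴ = S(1−α)/4 = 27.79 W m^-2 → T_e = 148.8 K.
Layer-by-layer balance gives σT_s⁴ = (N+1)σT_e⁴, so T_s = 7^¼·148.8 = 242.0 K.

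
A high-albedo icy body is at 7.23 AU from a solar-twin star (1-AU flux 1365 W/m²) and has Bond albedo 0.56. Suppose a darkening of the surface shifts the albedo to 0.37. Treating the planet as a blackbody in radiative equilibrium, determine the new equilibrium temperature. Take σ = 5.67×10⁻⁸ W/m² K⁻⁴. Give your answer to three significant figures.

By the inverse-square law, S = 1365/7.23² = 26.11 W/m².
With the new albedo, S(1−α₂)/4 = 4.113 W/m², so T₂ = 92.29 K.

92.3 kelvin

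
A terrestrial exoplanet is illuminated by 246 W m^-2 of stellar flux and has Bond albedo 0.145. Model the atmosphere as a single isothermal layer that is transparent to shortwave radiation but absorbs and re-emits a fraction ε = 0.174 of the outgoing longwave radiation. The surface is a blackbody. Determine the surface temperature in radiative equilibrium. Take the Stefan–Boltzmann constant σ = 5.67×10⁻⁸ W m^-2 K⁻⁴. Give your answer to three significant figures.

At the top of the atmosphere, σT_e⁴ = S(1−α)/4 = 52.58 W m^-2, giving T_e = 174.5 K.
The surface balance (absorbed SW + ε·downward IR = σT_s⁴) with T_a⁴ = T_s⁴/2 reduces to T_s = T_e·[2/(2−ε)]^¼ = 178.5 K.

179 K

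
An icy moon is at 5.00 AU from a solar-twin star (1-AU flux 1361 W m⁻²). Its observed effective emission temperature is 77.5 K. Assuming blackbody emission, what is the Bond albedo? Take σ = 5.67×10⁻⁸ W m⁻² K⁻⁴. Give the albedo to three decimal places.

0.850

Flux at the orbit: S = 1361/(5.00)² = 54.44 W m⁻².
Rearranging the radiative balance, α = 1 − 4σT⁴/S.
4σT⁴ = 4·5.67×10⁻⁸·(77.5)⁴ = 8.182 W m⁻².
Hence α = 1 − 8.182/54.44 = 0.8497.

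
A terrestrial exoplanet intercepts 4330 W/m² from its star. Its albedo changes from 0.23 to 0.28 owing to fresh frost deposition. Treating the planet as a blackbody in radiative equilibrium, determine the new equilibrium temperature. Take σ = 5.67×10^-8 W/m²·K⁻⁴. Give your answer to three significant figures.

New equilibrium: T₂ = [(1−0.28)·4330/(4σ)]^(1/4) = 342.4 K.

342 K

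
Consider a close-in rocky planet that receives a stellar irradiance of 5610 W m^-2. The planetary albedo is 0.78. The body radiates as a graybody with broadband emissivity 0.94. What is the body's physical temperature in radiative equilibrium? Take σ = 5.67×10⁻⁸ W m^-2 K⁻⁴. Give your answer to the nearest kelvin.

Averaging over the sphere, the absorbed flux is S(1−α)/4 = 308.5 W m^-2.
Equating to εσT⁴ with ε = 0.94: T = (308.5/0.94σ)^(1/4) = 275.8 K.

276 kelvin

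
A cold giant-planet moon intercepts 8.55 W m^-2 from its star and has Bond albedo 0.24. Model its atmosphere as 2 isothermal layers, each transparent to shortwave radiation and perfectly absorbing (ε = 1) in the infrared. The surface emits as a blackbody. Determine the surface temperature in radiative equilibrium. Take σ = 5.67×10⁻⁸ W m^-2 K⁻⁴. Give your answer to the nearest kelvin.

96 K

Top-of-atmosphere balance: σT_e⁴ = S(1−α)/4 = 1.625 W m^-2 → T_e = 73.16 K.
With N = 2 opaque layers, T_s = (N+1)^(1/4)·T_e = 3^(1/4)·73.16 = 96.29 K.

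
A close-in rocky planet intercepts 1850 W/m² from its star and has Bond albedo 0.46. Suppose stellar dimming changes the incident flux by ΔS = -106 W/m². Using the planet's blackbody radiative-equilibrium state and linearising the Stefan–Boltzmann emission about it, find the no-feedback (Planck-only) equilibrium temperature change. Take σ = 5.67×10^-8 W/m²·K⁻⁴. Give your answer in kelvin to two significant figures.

-3.7 K

Reference equilibrium: T_e = [S(1−α)/(4σ)]^(1/4) = 257.6 K.
ΔF = Δ[S(1−α)]/4 = (1−0.46)·-106/4 = -14.31 W/m².
Planck response: λ_P = 4σT_e³ = 4·5.67×10⁻⁸·(257.6)³ = 3.878 W/m²/K.
So ΔT₀ = -14.31/3.878 = -3.69 K.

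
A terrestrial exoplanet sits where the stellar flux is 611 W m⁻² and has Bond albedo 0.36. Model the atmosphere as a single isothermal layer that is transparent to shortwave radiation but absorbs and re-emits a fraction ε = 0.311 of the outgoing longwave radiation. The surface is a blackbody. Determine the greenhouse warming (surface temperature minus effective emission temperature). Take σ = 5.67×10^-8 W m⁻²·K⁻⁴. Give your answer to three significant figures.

Effective emission temperature (TOA balance): σT_e⁴ = S(1−α)/4 = 97.76 W m⁻² → T_e = 203.8 K.
The surface balance (absorbed SW + ε·downward IR = σT_s⁴) with T_a⁴ = T_s⁴/2 reduces to T_s = T_e·[2/(2−ε)]^¼ = 212.6 K.
T_s − T_e = 212.6 − 203.8 = 8.794 K.

8.79 K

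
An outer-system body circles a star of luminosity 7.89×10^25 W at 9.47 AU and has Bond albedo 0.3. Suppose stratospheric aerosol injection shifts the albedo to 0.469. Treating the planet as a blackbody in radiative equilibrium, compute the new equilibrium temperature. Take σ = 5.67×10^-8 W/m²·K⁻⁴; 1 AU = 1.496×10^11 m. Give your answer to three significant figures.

52.0 kelvin

d = 9.47 × 1.496×10^11 m = 1.417×10^12 m.
Flux at the orbit: S = L/(4πd²) = 7.89×10^25/(4π·(1.42×10^12)²) = 3.128 W/m².
T₂ = [S(1−α₂)/(4σ)]^(1/4) = [3.128·0.531/(4σ)]^(1/4) = 52.02 K.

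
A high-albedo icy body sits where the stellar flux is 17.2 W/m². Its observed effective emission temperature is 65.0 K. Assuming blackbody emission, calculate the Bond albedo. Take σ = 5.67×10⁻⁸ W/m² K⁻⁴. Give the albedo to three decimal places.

Energy balance: S(1−α)/4 = σT⁴, so 1−α = 4σT⁴/S.
4σT⁴ = 4·5.67×10⁻⁸·(65.0)⁴ = 4.049 W/m².
Hence α = 1 − 4.049/17.20 = 0.7646.

0.765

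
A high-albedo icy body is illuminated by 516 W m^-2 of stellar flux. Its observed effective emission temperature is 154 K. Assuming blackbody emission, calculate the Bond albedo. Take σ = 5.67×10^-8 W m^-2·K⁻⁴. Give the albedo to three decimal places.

From σT⁴ = S(1−α)/4 we invert for α: 1−α = 4σT⁴/S.
σT⁴ = 31.89 W m^-2, so 4σT⁴ = 127.6 W m^-2.
Hence α = 1 − 127.6/516.0 = 0.7528.

0.753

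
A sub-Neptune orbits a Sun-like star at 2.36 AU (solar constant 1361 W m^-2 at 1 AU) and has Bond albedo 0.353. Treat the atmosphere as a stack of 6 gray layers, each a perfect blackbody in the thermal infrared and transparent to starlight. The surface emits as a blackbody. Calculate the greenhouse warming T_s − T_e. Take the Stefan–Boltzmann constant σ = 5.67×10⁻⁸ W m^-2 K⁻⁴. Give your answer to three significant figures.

102 K

By the inverse-square law, S = 1361/2.36² = 244.4 W m^-2.
OLR = S(1−α)/4 = 39.53 W m^-2; the top layer radiates at T_e = 162.5 K.
Surface: T_s = (7)^¼·T_e = 264.3 K.
So the greenhouse effect raises the surface by 264.3 − 162.5 = 101.8 K.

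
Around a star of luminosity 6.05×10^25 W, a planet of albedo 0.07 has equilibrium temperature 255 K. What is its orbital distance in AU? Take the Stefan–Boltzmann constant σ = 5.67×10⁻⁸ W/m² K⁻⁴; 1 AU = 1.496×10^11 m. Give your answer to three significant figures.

0.457 AU

Energy balance gives S = 4σT⁴/(1−α) = 1031 W/m².
S = L/(4πd²) → d = √(L/4πS) = √(6.05×10^25/(4π·1031)) = 6.833×10^10 m = 0.4568 AU.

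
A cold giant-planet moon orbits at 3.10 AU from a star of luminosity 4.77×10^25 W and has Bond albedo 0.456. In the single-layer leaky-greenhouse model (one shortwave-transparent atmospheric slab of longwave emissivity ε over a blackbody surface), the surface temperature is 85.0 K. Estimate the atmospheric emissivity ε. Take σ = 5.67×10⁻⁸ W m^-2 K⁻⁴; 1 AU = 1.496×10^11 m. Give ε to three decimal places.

d = 3.10 × 1.496×10^11 m = 4.638×10^11 m.
Spreading L over a sphere of radius d: S = 4.77×10^25/(4π·4.64×10^11²) = 17.65 W m^-2.
TOA balance gives T_e = 80.66 K.
Inverting T_s⁴ = 2T_e⁴/(2−ε): (T_e/T_s)⁴ = 0.8110, so ε = 2(1 − 0.8110) = 0.3781.

0.378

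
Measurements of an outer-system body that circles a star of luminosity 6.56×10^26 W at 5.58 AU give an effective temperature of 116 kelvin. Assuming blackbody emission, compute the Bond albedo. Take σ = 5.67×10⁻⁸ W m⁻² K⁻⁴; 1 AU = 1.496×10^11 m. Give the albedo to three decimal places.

Orbital distance: d = 5.58 AU = 8.348×10^11 m.
S = L/(4πd²) = 74.91 W m⁻².
Energy balance: S(1−α)/4 = σT⁴, so 1−α = 4σT⁴/S.
σT⁴ = 10.27 W m⁻², so 4σT⁴ = 41.07 W m⁻².
1−α = 41.07/74.91 = 0.5482, so α = 0.4518.

0.452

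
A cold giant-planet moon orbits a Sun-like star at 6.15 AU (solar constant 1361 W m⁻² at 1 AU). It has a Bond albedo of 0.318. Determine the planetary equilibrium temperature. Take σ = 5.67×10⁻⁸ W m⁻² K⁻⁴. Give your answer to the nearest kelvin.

102 kelvin

Flux at the orbit: S = 1361/(6.15)² = 35.98 W m⁻².
Absorbed flux (global mean): S(1−α)/4 = 35.98·0.682/4 = 6.135 W m⁻².
In equilibrium σT⁴ equals this, so T = 102.0 K.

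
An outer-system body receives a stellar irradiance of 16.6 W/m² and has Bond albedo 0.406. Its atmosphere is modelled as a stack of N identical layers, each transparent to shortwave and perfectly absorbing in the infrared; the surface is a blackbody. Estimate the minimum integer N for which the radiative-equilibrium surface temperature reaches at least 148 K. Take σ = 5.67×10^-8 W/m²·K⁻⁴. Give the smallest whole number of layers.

The effective emission temperature is T_e = [S(1−α)/(4σ)]^¼ = 81.20 K.
Since T_s⁴ = (N+1)T_e⁴, we need N ≥ (T_s/T_e)⁴ − 1 = 10.036.
Rounding up, N = 11.

11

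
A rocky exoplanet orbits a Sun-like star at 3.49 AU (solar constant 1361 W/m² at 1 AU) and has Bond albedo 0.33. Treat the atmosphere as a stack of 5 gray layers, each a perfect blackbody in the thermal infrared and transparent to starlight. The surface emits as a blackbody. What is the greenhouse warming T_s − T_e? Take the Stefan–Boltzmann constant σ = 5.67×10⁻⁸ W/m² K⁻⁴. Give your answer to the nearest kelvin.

76 K

Irradiance scales as 1/d², so S = 1361 W/m² × (1/3.49)² = 111.7 W/m².
OLR = S(1−α)/4 = 18.72 W/m²; the top layer radiates at T_e = 134.8 K.
Surface: T_s = (6)^¼·T_e = 211.0 K.
Warming: T_s − T_e = 76.17 K.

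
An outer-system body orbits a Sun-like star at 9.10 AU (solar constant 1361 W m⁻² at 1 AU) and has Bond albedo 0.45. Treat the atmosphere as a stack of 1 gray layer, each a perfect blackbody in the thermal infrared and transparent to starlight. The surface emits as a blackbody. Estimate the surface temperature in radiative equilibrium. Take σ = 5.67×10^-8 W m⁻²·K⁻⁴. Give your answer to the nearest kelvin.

Irradiance scales as 1/d², so S = 1361 W m⁻² × (1/9.10)² = 16.44 W m⁻².
Top-of-atmosphere balance: σT_e⁴ = S(1−α)/4 = 2.260 W m⁻² → T_e = 79.46 K.
With N = 1 opaque layers, T_s = (N+1)^(1/4)·T_e = 2^(1/4)·79.46 = 94.49 K.

94 K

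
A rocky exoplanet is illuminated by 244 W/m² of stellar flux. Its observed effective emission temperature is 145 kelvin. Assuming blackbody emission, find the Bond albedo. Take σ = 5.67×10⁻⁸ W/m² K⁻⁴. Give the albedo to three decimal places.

0.589

Energy balance: S(1−α)/4 = σT⁴, so 1−α = 4σT⁴/S.
σT⁴ = 25.06 W/m², so 4σT⁴ = 100.3 W/m².
Hence α = 1 − 100.3/244.0 = 0.5891.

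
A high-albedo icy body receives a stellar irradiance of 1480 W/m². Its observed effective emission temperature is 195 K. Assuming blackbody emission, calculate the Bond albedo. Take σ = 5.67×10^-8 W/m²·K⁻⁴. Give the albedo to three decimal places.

Rearranging the radiative balance, α = 1 − 4σT⁴/S.
σT⁴ = 81.98 W/m², so 4σT⁴ = 327.9 W/m².
1−α = 327.9/1480 = 0.2216, so α = 0.7784.

0.778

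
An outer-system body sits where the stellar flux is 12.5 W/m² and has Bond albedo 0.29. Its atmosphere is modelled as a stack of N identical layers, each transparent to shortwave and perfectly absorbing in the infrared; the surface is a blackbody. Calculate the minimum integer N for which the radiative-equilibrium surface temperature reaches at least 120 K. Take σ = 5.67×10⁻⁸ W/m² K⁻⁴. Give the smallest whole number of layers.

5

Top-of-atmosphere balance: σT_e⁴ = S(1−α)/4 = 2.219 W/m² → T_e = 79.09 K.
Need (N+1)T_e⁴ ≥ T_s⁴, i.e. N+1 ≥ (120/79.09)⁴ = 5.299.
Rounding up, N = 5.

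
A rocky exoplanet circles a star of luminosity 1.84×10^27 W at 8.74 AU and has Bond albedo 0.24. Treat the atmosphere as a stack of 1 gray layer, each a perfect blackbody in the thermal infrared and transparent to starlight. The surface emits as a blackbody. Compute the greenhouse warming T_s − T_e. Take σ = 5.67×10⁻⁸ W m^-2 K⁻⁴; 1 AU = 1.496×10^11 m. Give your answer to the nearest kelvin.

d = 8.74 × 1.496×10^11 m = 1.308×10^12 m.
Spreading L over a sphere of radius d: S = 1.84×10^27/(4π·1.31×10^12²) = 85.65 W m^-2.
OLR = S(1−α)/4 = 16.27 W m^-2; the top layer radiates at T_e = 130.2 K.
Surface: T_s = (2)^¼·T_e = 154.8 K.
Warming: T_s − T_e = 24.63 K.

25 kelvin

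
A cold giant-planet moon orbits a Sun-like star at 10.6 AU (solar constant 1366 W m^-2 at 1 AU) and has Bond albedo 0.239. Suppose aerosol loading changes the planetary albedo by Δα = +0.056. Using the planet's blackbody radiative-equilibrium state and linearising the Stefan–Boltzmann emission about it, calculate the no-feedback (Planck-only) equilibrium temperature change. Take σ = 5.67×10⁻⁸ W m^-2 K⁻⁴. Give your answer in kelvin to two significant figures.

Flux at the orbit: S = 1366/(10.6)² = 12.16 W m^-2.
Unperturbed T_e = [12.16·(1−0.239)/(4σ)]^¼ = 79.92 K.
The change in absorbed flux is Δ[S(1−α)/4] = −SΔα/4 = -0.1702 W m^-2.
Linearising σT⁴ gives d(σT⁴)/dT = 4σT_e³ = 0.1158 W m^-2 per K.
ΔT₀ = ΔF/λ_P = -0.1702/0.1158 = -1.47 K.

-1.5 kelvin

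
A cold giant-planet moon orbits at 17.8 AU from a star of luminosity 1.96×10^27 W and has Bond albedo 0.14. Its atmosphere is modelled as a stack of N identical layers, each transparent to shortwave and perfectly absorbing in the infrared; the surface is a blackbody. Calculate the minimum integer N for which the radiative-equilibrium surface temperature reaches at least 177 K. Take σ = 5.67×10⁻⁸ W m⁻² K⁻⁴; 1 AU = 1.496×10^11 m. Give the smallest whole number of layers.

11

d = 17.8 × 1.496×10^11 m = 2.663×10^12 m.
Flux at the orbit: S = L/(4πd²) = 1.96×10^27/(4π·(2.66×10^12)²) = 22.00 W m⁻².
The effective emission temperature is T_e = [S(1−α)/(4σ)]^¼ = 95.57 K.
Need (N+1)T_e⁴ ≥ T_s⁴, i.e. N+1 ≥ (177/95.57)⁴ = 11.768.
The minimum whole number is N = 11.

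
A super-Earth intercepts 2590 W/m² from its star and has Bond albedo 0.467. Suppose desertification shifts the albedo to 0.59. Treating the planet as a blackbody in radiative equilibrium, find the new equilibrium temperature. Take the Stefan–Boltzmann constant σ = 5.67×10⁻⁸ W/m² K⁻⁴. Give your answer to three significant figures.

With the new albedo, S(1−α₂)/4 = 265.5 W/m², so T₂ = 261.6 K.

262 kelvin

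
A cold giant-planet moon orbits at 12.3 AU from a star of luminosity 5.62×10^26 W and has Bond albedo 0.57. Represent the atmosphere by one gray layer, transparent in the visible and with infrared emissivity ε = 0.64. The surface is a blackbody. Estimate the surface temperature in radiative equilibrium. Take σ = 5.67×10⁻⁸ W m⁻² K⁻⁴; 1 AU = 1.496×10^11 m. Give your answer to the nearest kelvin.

78 kelvin

d = 12.3 × 1.496×10^11 m = 1.840×10^12 m.
S = L/(4πd²) = 13.21 W m⁻².
The planet radiates to space at T_e = [S(1−α)/(4σ)]^(1/4) = 70.74 K.
Surface balance with a leaky layer gives σT_s⁴ = σT_e⁴·2/(2−ε), so T_s = T_e·[2/(2−0.64)]^(1/4) = 77.90 K.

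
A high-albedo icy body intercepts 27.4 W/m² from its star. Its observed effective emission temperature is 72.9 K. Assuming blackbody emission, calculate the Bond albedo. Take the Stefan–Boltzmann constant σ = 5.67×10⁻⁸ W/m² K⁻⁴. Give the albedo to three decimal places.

0.766

From σT⁴ = S(1−α)/4 we invert for α: 1−α = 4σT⁴/S.
4σT⁴ = 4·5.67×10⁻⁸·(72.9)⁴ = 6.406 W/m².
Hence α = 1 − 6.406/27.40 = 0.7662.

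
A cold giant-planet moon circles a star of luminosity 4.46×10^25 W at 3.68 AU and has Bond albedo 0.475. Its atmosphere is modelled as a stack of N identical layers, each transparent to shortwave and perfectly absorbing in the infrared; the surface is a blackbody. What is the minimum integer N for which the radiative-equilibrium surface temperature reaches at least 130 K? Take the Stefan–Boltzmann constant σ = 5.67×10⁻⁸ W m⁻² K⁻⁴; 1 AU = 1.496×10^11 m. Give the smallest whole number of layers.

10

d = 3.68 × 1.496×10^11 m = 5.505×10^11 m.
Spreading L over a sphere of radius d: S = 4.46×10^25/(4π·5.51×10^11²) = 11.71 W m⁻².
The effective emission temperature is T_e = [S(1−α)/(4σ)]^¼ = 72.16 K.
Need (N+1)T_e⁴ ≥ T_s⁴, i.e. N+1 ≥ (130/72.16)⁴ = 10.536.
The minimum whole number is N = 10.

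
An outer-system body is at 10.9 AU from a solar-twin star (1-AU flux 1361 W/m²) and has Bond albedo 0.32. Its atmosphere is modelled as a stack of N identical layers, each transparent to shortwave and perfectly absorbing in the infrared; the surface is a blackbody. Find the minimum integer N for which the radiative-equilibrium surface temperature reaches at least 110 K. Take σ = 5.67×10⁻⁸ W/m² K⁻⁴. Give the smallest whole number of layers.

4

Irradiance scales as 1/d², so S = 1361 W/m² × (1/10.9)² = 11.46 W/m².
The effective emission temperature is T_e = [S(1−α)/(4σ)]^¼ = 76.55 K.
Need (N+1)T_e⁴ ≥ T_s⁴, i.e. N+1 ≥ (110/76.55)⁴ = 4.263.
So N ≥ 3.263; the smallest integer is N = 4.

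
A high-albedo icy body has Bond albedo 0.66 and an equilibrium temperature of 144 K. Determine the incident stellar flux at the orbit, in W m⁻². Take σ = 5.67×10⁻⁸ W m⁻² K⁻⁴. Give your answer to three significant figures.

From S(1−α)/4 = σT⁴: S = 4σT⁴/(1−α).
The emitted flux is σT⁴ = 24.38 W m⁻².
So S = 4×24.38/(1−0.66) = 286.8 W m⁻².

287 W m⁻²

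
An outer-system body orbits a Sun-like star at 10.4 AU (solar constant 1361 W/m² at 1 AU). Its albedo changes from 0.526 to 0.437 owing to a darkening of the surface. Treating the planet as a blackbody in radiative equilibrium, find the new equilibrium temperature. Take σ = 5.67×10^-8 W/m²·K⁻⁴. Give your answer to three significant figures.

74.8 K

By the inverse-square law, S = 1361/10.4² = 12.58 W/m².
T₂ = [S(1−α₂)/(4σ)]^(1/4) = [12.58·0.563/(4σ)]^(1/4) = 74.76 K.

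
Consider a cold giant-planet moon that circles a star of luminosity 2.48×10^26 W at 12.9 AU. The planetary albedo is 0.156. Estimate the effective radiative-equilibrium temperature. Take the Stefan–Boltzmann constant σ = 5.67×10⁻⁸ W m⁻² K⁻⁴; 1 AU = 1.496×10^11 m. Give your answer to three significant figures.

66.6 K

Orbital distance: d = 12.9 AU = 1.930×10^12 m.
Flux at the orbit: S = L/(4πd²) = 2.48×10^26/(4π·(1.93×10^12)²) = 5.299 W m⁻².
Absorbed flux (global mean): S(1−α)/4 = 5.299·0.844/4 = 1.118 W m⁻².
Set σT⁴ = 1.118 → T = (1.118/σ)^(1/4) = 66.64 K.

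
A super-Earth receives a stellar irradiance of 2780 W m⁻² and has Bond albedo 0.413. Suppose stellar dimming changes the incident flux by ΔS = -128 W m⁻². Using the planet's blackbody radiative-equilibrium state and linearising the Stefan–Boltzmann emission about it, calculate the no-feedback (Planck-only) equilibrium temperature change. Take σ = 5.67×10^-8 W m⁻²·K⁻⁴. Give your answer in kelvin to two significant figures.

-3.4 K

The baseline emission temperature is T_e = 291.2 K.
ΔF = Δ[S(1−α)]/4 = (1−0.413)·-128/4 = -18.78 W m⁻².
Linearising σT⁴ gives d(σT⁴)/dT = 4σT_e³ = 5.603 W m⁻² per K.
ΔT₀ = ΔF/λ_P = -18.78/5.603 = -3.35 K.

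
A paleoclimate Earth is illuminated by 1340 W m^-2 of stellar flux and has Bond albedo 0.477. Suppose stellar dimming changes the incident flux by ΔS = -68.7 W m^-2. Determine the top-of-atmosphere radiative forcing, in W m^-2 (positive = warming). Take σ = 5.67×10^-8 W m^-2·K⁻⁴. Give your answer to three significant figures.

-8.98 W m^-2

TOA radiative forcing: ΔF = (1−α)ΔS/4 = 0.523·(-68.7)/4 = -8.983 W m^-2.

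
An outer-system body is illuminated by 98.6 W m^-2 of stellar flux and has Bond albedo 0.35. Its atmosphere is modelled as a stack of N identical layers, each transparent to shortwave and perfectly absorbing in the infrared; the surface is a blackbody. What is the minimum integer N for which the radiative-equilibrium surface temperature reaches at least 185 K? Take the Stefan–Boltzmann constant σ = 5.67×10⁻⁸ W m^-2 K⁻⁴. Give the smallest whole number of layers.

4

Top-of-atmosphere balance: σT_e⁴ = S(1−α)/4 = 16.02 W m^-2 → T_e = 129.7 K.
Need (N+1)T_e⁴ ≥ T_s⁴, i.e. N+1 ≥ (185/129.7)⁴ = 4.145.
Rounding up, N = 4.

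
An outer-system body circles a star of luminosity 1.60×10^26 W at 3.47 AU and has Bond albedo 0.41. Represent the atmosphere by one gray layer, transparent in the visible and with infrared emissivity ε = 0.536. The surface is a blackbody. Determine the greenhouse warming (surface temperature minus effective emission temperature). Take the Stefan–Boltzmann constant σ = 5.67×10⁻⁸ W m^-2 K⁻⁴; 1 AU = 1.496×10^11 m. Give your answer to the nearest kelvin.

Orbital distance: d = 3.47 AU = 5.191×10^11 m.
Flux at the orbit: S = L/(4πd²) = 1.60×10^26/(4π·(5.19×10^11)²) = 47.25 W m^-2.
At the top of the atmosphere, σT_e⁴ = S(1−α)/4 = 6.969 W m^-2, giving T_e = 105.3 K.
The surface balance (absorbed SW + ε·downward IR = σT_s⁴) with T_a⁴ = T_s⁴/2 reduces to T_s = T_e·[2/(2−ε)]^¼ = 113.8 K.
The atmosphere warms the surface by 8.541 K.

9 K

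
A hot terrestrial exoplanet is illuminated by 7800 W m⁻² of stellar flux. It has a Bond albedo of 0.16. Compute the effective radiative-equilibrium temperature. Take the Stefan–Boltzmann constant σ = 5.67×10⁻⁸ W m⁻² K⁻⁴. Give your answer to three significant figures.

Averaging over the sphere, the absorbed flux is S(1−α)/4 = 1638 W m⁻².
Balancing against σT⁴: T = (1638/5.67×10⁻⁸)^(1/4) = 412.3 K.

412 K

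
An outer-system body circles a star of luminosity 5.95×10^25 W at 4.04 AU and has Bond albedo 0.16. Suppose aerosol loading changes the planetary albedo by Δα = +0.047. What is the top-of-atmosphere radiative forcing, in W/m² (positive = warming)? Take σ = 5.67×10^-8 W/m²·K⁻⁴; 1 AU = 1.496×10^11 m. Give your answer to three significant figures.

-0.152 W/m²

d = 4.04 × 1.496×10^11 m = 6.044×10^11 m.
Flux at the orbit: S = L/(4πd²) = 5.95×10^25/(4π·(6.04×10^11)²) = 12.96 W/m².
ΔF = −(S/4)Δα = −(12.96/4)×(+0.047) = -0.1523 W/m².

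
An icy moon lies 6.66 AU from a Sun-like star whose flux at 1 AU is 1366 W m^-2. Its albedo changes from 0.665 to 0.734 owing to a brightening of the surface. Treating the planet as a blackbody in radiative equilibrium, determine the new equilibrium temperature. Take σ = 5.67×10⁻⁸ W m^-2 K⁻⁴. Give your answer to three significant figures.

Flux at the orbit: S = 1366/(6.66)² = 30.80 W m^-2.
With the new albedo, S(1−α₂)/4 = 2.048 W m^-2, so T₂ = 77.52 K.

77.5 K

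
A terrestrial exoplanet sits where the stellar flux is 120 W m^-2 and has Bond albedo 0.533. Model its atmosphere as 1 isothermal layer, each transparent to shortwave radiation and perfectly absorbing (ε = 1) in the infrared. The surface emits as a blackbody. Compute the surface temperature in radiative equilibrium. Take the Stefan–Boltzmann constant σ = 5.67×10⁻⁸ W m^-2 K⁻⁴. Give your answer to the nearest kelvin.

149 kelvin

OLR = S(1−α)/4 = 14.01 W m^-2; the top layer radiates at T_e = 125.4 K.
With N = 1 opaque layers, T_s = (N+1)^(1/4)·T_e = 2^(1/4)·125.4 = 149.1 K.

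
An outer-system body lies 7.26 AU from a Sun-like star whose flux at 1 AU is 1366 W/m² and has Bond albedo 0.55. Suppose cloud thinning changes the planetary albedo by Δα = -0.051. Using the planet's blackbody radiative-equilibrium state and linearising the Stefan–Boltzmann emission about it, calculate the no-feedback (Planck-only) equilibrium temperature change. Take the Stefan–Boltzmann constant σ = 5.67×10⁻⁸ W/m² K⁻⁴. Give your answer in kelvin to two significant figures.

2.4 K

Flux at the orbit: S = 1366/(7.26)² = 25.92 W/m².
Unperturbed T_e = [25.92·(1−0.55)/(4σ)]^¼ = 84.68 K.
TOA radiative forcing: ΔF = −S·Δα/4 = −25.92·(-0.051)/4 = 0.3304 W/m².
Linearising σT⁴ gives d(σT⁴)/dT = 4σT_e³ = 0.1377 W/m² per K.
ΔT₀ = ΔF/λ_P = 0.3304/0.1377 = 2.40 K.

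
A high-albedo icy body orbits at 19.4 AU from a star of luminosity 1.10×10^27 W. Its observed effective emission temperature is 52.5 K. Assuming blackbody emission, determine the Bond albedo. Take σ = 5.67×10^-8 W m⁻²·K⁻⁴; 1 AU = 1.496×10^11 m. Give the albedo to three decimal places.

Orbital distance: d = 19.4 AU = 2.902×10^12 m.
S = L/(4πd²) = 10.39 W m⁻².
Energy balance: S(1−α)/4 = σT⁴, so 1−α = 4σT⁴/S.
4σT⁴ = 4·5.67×10⁻⁸·(52.5)⁴ = 1.723 W m⁻².
1−α = 1.723/10.39 = 0.1658, so α = 0.8342.

0.834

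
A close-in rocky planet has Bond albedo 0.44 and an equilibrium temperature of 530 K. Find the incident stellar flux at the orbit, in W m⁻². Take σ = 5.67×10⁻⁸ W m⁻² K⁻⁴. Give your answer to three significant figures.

32000 W m⁻²

Invert the energy balance for S: S = 4σT⁴/(1−α).
The emitted flux is σT⁴ = 4474 W m⁻².
S = 4·4474/0.56 = 31960 W m⁻².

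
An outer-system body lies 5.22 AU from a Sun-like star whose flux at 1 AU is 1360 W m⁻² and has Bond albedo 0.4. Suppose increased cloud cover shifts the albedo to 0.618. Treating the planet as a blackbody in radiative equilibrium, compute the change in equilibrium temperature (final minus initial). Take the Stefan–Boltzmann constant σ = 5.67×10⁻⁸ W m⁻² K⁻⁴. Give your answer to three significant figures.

Flux at the orbit: S = 1360/(5.22)² = 49.91 W m⁻².
With α = 0.4, T₁ = 107.2 K.
After:  T₂ = [49.91·0.382/(4σ)]^(1/4) = 95.75 K.
ΔT = T₂ − T₁ = -11.44 K.

-11.4 K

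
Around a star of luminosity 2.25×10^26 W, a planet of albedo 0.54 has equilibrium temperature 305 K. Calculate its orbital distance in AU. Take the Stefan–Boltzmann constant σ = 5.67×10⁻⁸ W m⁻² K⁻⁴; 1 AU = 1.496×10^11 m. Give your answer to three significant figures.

0.433 AU

Required flux: S = 4σT⁴/(1−α) = 4267 W m⁻².
From L = 4πd²S, d = √(2.25×10^26/(4π·4267)) = 6.478×10^10 m = 0.4330 AU.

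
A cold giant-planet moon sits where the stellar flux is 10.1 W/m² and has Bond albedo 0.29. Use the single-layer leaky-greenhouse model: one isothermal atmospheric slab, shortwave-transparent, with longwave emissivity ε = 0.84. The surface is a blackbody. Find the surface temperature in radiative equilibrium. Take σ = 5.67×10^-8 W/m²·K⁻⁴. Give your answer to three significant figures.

85.9 K

Effective emission temperature (TOA balance): σT_e⁴ = S(1−α)/4 = 1.793 W/m² → T_e = 74.99 K.
Surface balance with a leaky layer gives σT_s⁴ = σT_e⁴·2/(2−ε), so T_s = T_e·[2/(2−0.84)]^(1/4) = 85.93 K.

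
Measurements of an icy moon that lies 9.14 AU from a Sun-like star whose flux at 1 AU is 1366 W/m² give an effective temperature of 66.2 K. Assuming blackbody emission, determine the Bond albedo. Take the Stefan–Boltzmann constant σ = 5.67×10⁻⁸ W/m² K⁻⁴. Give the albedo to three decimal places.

0.734

Irradiance scales as 1/d², so S = 1366 W/m² × (1/9.14)² = 16.35 W/m².
Energy balance: S(1−α)/4 = σT⁴, so 1−α = 4σT⁴/S.
σT⁴ = 1.089 W/m², so 4σT⁴ = 4.356 W/m².
Hence α = 1 − 4.356/16.35 = 0.7336.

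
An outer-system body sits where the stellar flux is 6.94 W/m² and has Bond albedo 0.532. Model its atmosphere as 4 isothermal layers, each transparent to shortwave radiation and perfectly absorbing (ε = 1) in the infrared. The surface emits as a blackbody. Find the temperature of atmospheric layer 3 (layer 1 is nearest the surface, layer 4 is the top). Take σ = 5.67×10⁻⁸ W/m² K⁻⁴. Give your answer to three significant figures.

73.2 K

OLR = S(1−α)/4 = 0.8120 W/m²; the top layer radiates at T_e = 61.52 K.
In the N-layer model, layer k (counted from the surface) has T_k = (N+1−k)^(1/4)·T_e.
T_3 = (2)^(1/4)·61.52 = 73.16 K.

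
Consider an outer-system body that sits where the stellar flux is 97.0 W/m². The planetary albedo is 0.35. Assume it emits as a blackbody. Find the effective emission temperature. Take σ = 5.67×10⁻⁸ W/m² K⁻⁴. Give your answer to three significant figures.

129 kelvin

The planet absorbs (1−α)S over its disc πR² and re-emits over 4πR², so the mean absorbed flux is (1−0.35)·97.00/4 = 15.76 W/m².
Balancing against σT⁴: T = (15.76/5.67×10⁻⁸)^(1/4) = 129.1 K.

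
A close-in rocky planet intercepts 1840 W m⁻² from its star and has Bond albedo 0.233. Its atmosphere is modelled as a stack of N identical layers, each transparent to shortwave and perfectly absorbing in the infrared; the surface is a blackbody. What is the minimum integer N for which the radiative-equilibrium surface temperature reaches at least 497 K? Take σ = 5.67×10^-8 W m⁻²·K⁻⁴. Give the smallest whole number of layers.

9

OLR = S(1−α)/4 = 352.8 W m⁻²; the top layer radiates at T_e = 280.9 K.
T_s = (N+1)^(1/4)·T_e ≥ 497 K requires N+1 ≥ (T_s/T_e)⁴ = (497/280.9)⁴ = 9.805.
The minimum whole number is N = 9.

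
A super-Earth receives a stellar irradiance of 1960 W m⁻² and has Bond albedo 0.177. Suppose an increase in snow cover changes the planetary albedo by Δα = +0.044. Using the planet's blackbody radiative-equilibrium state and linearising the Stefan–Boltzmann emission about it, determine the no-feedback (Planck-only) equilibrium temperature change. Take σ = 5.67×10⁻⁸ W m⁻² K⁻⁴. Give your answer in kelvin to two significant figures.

-3.9 K

Reference equilibrium: T_e = [S(1−α)/(4σ)]^(1/4) = 290.4 K.
The change in absorbed flux is Δ[S(1−α)/4] = −SΔα/4 = -21.56 W m⁻².
Planck response: λ_P = 4σT_e³ = 4·5.67×10⁻⁸·(290.4)³ = 5.555 W m⁻²/K.
ΔT₀ = ΔF/λ_P = -21.56/5.555 = -3.88 K.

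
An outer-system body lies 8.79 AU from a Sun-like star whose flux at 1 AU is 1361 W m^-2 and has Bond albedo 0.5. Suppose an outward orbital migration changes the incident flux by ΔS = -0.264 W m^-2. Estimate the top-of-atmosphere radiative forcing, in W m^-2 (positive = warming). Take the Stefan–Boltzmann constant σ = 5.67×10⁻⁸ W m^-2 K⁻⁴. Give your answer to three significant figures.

By the inverse-square law, S = 1361/8.79² = 17.61 W m^-2.
ΔF = Δ[S(1−α)]/4 = (1−0.5)·-0.264/4 = -0.03300 W m^-2.

-0.0330 W m^-2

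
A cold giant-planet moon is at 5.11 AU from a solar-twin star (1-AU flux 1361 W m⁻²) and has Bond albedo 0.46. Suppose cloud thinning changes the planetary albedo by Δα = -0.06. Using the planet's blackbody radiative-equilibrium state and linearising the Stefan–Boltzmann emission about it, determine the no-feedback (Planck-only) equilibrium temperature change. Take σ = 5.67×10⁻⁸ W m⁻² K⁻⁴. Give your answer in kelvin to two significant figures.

2.9 kelvin

Irradiance scales as 1/d², so S = 1361 W m⁻² × (1/5.11)² = 52.12 W m⁻².
The baseline emission temperature is T_e = 105.5 K.
TOA radiative forcing: ΔF = −S·Δα/4 = −52.12·(-0.06)/4 = 0.7818 W m⁻².
Planck response: λ_P = 4σT_e³ = 4·5.67×10⁻⁸·(105.5)³ = 0.2667 W m⁻²/K.
ΔT₀ = ΔF/λ_P = 0.7818/0.2667 = 2.93 K.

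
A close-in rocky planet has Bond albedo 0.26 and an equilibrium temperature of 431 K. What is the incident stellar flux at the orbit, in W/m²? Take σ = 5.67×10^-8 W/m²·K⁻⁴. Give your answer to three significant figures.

10600 W/m²

From S(1−α)/4 = σT⁴: S = 4σT⁴/(1−α).
The emitted flux is σT⁴ = 1957 W/m².
So S = 4×1957/(1−0.26) = 10580 W/m².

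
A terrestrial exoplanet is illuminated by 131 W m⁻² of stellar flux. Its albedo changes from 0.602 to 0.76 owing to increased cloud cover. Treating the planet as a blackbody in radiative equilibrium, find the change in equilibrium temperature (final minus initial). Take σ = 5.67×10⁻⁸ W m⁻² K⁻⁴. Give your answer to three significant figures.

Before: T₁ = [131.0·0.398/(4σ)]^(1/4) = 123.1 K.
With α = 0.76, T₂ = 108.5 K.
ΔT = T₂ − T₁ = -14.63 K.

-14.6 K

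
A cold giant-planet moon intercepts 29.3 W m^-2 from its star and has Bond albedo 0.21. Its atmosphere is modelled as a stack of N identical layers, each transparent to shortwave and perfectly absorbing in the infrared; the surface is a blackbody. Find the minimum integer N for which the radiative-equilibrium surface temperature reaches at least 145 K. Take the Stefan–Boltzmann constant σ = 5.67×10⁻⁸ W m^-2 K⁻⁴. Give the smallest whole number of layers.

4

OLR = S(1−α)/4 = 5.787 W m^-2; the top layer radiates at T_e = 100.5 K.
Since T_s⁴ = (N+1)T_e⁴, we need N ≥ (T_s/T_e)⁴ − 1 = 3.331.
Rounding up, N = 4.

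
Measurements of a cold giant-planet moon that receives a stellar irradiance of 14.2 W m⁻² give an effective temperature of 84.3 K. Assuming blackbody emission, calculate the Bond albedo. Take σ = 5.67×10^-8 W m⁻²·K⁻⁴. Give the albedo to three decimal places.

From σT⁴ = S(1−α)/4 we invert for α: 1−α = 4σT⁴/S.
4σT⁴ = 4·5.67×10⁻⁸·(84.3)⁴ = 11.45 W m⁻².
Hence α = 1 − 11.45/14.20 = 0.1934.

0.193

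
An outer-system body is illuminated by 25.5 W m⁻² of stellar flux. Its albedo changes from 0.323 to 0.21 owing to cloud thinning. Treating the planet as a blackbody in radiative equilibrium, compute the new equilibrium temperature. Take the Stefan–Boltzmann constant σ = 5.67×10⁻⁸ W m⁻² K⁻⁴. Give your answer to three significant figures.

97.1 K

With the new albedo, S(1−α₂)/4 = 5.036 W m⁻², so T₂ = 97.08 K.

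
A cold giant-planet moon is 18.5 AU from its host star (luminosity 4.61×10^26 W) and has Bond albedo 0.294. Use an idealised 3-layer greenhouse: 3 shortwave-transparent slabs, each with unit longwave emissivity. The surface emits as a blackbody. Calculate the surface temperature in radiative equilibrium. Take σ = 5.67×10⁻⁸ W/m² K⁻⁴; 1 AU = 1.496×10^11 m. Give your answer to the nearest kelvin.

88 kelvin

d = 18.5 × 1.496×10^11 m = 2.768×10^12 m.
Spreading L over a sphere of radius d: S = 4.61×10^26/(4π·2.77×10^12²) = 4.789 W/m².
The effective emission temperature is T_e = [S(1−α)/(4σ)]^¼ = 62.14 K.
Layer-by-layer balance gives σT_s⁴ = (N+1)σT_e⁴, so T_s = 4^¼·62.14 = 87.88 K.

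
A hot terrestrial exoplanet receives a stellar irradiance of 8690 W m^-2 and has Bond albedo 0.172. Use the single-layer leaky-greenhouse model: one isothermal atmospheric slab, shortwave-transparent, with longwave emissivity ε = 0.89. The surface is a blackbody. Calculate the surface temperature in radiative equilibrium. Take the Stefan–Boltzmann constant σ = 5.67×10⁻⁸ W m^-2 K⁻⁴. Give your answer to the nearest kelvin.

489 K

Effective emission temperature (TOA balance): σT_e⁴ = S(1−α)/4 = 1799 W m^-2 → T_e = 422.0 K.
For a single slab of emissivity ε, T_s⁴ = 2T_e⁴/(2−ε); thus T_s = 422.0·(1.802)^(1/4) = 489.0 K.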